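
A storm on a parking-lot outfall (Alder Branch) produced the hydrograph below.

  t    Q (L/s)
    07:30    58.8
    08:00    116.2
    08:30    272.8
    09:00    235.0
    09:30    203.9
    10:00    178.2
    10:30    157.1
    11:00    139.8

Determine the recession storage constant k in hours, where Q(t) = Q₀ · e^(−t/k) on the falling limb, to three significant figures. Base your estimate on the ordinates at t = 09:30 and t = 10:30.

On the falling limb, Q drops from 203.9 to 157.1 L/s between t = 09:30 and t = 10:30 (Δt = 1 h).
k = −Δt / ln(Q₂/Q₁) = −1 / ln(157.1/203.9) = 3.84 h.

k ≈ 3.84 h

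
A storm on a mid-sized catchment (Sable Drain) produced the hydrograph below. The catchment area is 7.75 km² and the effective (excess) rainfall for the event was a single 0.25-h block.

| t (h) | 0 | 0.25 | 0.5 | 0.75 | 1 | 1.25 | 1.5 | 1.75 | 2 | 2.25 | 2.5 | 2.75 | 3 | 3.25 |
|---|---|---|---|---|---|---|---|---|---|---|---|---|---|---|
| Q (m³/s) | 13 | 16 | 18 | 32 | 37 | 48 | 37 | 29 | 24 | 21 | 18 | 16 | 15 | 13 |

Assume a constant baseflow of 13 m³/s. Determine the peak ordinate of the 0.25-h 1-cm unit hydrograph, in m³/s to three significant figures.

Direct runoff: 0.0, 3.0, 5.0, 19.0, 24.0, 35.0, 24.0, 16.0, 11.0, 8.0, 5.0, 3.0, 2.0, 0.0 m³/s; ΣQ_DR = 155.0 m³/s, peak = 35.0 m³/s.
Runoff depth d = ΣQ_DR·Δt / A = 155.0 × 900 / (7.75 km²) = 18.00 mm.
The 1-cm UH is the DRH scaled by (10 mm)/d, so U_p = 35.0 × 10/18.00 = 19.4 m³/s.

U_p ≈ 19.4 m³/s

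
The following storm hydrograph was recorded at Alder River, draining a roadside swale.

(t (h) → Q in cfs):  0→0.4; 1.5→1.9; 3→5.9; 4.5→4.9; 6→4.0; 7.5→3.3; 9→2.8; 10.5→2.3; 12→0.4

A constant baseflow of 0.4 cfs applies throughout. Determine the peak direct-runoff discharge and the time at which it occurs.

Q_p = 5.5 cfs at t = 3 h

Subtracting baseflow gives direct-runoff ordinates: 0.0, 1.5, 5.5, 4.5, 3.6, 2.9, 2.4, 1.9, 0.0 cfs.
The maximum is 5.5 cfs, occurring at the reading for t = 3 h.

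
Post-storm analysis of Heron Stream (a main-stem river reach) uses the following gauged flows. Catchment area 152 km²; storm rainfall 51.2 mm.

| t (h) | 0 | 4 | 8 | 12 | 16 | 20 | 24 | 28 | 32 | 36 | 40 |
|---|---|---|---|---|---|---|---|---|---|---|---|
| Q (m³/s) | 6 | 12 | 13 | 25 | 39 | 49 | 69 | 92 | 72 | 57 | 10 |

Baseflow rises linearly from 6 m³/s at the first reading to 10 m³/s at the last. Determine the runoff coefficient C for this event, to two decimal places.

ΣQ_DR = 356.0 m³/s; V = ΣQ_DR·Δt = 5.126 × 10^6 m³.
Runoff depth d = V / A = 33.73 mm.
C = d / P = 33.73 / 51.2 = 0.66.

C ≈ 0.66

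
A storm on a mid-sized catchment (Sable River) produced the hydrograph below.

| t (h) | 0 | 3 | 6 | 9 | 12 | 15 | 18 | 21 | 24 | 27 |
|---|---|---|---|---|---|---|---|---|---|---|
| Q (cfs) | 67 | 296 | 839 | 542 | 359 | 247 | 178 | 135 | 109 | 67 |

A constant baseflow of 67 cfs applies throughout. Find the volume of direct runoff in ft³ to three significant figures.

Direct-runoff ordinates (Q − Q_b): 0.0, 229.0, 772.0, 475.0, 292.0, 180.0, 111.0, 68.0, 42.0, 0.0 cfs.
ΣQ_DR = 2169 cfs.
With Δt = 3 h = 10800 s, V = ΣQ_DR · Δt = 2169 × 10800 = 2.34 × 10^7 ft³.

V ≈ 2.34 × 10^7 ft³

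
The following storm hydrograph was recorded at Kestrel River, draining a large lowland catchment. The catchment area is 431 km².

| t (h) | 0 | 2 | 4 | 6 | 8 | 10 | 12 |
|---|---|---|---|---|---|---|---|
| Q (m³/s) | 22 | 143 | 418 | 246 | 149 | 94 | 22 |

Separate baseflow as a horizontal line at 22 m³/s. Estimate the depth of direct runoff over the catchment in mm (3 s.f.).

Direct runoff: 0.0, 121.0, 396.0, 224.0, 127.0, 72.0, 0.0 m³/s; ΣQ_DR = 940.0 m³/s.
V = ΣQ_DR · Δt = 940.0 × 7200 s = 6.768 × 10^6 m³.
Over A = 431 km², depth = V / A = 15.7 mm.

d ≈ 15.7 mm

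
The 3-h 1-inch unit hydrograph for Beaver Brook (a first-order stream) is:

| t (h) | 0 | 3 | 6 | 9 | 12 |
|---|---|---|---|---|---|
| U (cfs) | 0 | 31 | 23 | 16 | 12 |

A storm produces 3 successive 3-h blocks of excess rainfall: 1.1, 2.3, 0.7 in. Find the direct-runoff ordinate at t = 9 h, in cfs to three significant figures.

Q ≈ 92.2 cfs

By discrete convolution, Q_j = Σ (P_i / 1 in) · U_{j−i}.
At t = 9 h (j=3): Q = (1.1/1)·16 + (2.3/1)·23 + (0.7/1)·31 = 92.2 cfs.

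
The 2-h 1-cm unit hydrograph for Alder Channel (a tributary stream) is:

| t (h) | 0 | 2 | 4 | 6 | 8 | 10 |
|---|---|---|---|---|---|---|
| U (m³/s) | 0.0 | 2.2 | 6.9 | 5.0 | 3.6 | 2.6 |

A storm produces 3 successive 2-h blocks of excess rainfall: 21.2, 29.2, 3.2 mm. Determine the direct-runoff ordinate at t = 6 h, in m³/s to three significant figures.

Q ≈ 31.5 m³/s

By discrete convolution, Q_j = Σ (P_i / 10 mm) · U_{j−i}.
At t = 6 h (j=3): Q = (21.2/10)·5.0 + (29.2/10)·6.9 + (3.2/10)·2.2 = 31.5 m³/s.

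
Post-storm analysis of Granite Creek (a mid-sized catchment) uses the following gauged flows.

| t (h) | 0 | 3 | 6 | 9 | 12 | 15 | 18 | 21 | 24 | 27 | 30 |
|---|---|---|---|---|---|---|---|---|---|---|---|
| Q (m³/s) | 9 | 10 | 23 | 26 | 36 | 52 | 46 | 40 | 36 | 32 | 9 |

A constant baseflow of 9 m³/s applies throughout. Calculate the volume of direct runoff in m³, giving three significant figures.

V ≈ 2.38 × 10^6 m³

Direct-runoff ordinates (Q − Q_b): 0.0, 1.0, 14.0, 17.0, 27.0, 43.0, 37.0, 31.0, 27.0, 23.0, 0.0 m³/s.
ΣQ_DR = 220.0 m³/s.
With Δt = 3 h = 10800 s, V = ΣQ_DR · Δt = 220.0 × 10800 = 2.38 × 10^6 m³.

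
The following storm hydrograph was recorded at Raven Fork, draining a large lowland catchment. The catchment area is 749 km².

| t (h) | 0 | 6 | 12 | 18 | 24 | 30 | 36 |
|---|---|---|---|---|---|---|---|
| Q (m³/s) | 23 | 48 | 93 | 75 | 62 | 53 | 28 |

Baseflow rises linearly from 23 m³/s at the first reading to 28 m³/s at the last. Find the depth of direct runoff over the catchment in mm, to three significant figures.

d ≈ 5.87 mm

Direct runoff: 0.00, 24.17, 68.33, 49.50, 35.67, 25.83, 0.00 m³/s; ΣQ_DR = 203.5 m³/s.
V = ΣQ_DR · Δt = 203.5 × 21600 s = 4.396 × 10^6 m³.
Over A = 749 km², depth = V / A = 5.87 mm.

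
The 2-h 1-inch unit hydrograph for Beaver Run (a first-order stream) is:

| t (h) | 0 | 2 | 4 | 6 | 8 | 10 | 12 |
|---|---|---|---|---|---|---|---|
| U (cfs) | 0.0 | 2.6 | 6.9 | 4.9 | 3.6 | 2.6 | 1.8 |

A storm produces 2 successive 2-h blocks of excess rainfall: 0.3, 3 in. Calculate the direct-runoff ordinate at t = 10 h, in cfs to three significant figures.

By discrete convolution, Q_j = Σ (P_i / 1 in) · U_{j−i}.
At t = 10 h (j=5): Q = (0.3/1)·2.6 + (3/1)·3.6 = 11.6 cfs.

Q ≈ 11.6 cfs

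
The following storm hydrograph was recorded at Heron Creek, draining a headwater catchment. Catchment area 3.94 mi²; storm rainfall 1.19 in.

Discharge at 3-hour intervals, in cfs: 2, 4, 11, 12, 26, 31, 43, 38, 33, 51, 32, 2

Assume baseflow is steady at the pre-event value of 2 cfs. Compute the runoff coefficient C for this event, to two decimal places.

C ≈ 0.26

ΣQ_DR = 261.0 cfs; V = ΣQ_DR·Δt = 2.819 × 10^6 ft³.
Runoff depth d = V / A = 0.3080 in.
C = d / P = 0.3080 / 1.19 = 0.26.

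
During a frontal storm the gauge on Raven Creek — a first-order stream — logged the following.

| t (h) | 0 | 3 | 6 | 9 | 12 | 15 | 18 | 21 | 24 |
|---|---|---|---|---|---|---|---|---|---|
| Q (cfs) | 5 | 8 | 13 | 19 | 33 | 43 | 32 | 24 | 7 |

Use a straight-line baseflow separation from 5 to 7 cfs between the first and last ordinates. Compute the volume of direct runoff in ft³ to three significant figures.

Direct-runoff ordinates (Q − Q_b): 0.00, 2.75, 7.50, 13.25, 27.00, 36.75, 25.50, 17.25, 0.00 cfs.
ΣQ_DR = 130.0 cfs.
With Δt = 3 h = 10800 s, V = ΣQ_DR · Δt = 130.0 × 10800 = 1.40 × 10^6 ft³.

V ≈ 1.40 × 10^6 ft³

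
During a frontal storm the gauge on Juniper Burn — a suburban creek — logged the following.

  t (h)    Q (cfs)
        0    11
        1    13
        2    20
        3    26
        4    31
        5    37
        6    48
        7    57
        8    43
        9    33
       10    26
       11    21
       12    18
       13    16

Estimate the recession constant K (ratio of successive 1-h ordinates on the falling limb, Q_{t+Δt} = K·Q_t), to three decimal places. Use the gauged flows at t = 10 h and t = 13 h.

Using the recession-limb readings at t = 10 h and t = 13 h: Q falls from 26 to 16 cfs over 3 intervals.
K = (Q₂/Q₁)^(1/3) = (16/26)^(1/3) = 0.851.

K ≈ 0.851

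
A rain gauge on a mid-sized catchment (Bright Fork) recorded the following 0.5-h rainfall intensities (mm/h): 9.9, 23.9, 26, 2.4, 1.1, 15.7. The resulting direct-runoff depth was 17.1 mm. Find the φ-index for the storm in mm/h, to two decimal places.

Only the 3 blocks with intensity above φ contribute runoff: 23.9, 26, 15.7 mm/h.
Σ(I−φ)·Δt = d  ⇒  (23.9+26+15.7 − 3φ)·0.5 = 17.1
φ = (65.60 − 17.1/0.5) / 3 = 10.47 mm/h.

φ ≈ 10.47 mm/h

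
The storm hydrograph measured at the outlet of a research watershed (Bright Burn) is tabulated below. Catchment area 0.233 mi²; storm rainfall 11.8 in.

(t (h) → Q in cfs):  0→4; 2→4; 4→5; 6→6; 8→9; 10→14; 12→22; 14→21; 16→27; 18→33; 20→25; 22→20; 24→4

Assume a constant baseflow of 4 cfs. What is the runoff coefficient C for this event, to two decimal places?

ΣQ_DR = 142.0 cfs; V = ΣQ_DR·Δt = 1.022 × 10^6 ft³.
Runoff depth d = V / A = 1.889 in.
C = d / P = 1.889 / 11.8 = 0.16.

C ≈ 0.16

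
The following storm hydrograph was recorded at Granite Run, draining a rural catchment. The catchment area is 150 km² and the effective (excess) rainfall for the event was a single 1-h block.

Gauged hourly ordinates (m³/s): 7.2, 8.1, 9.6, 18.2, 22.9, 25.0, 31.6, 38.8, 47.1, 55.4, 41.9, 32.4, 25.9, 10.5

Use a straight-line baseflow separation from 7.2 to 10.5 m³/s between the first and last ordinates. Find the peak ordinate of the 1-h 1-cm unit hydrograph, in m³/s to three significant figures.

U_p ≈ 76.3 m³/s

Direct runoff: 0.00, 0.65, 1.89, 10.24, 14.68, 16.53, 22.88, 29.82, 37.87, 45.92, 32.16, 22.41, 15.65, 0.00 m³/s; ΣQ_DR = 250.7 m³/s, peak = 45.92 m³/s.
Runoff depth d = ΣQ_DR·Δt / A = 250.7 × 3600 / (150 km²) = 6.017 mm.
The 1-cm UH is the DRH scaled by (10 mm)/d, so U_p = 45.92 × 10/6.017 = 76.3 m³/s.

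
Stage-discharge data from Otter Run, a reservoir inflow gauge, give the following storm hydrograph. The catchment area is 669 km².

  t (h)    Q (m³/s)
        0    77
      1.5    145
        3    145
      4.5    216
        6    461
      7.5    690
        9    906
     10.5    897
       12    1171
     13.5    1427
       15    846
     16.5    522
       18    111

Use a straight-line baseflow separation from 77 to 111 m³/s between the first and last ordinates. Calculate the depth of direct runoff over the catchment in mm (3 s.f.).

Direct runoff: 0.00, 65.17, 62.33, 130.50, 372.67, 598.83, 812.00, 800.17, 1071.33, 1324.50, 740.67, 413.83, 0.00 m³/s; ΣQ_DR = 6392 m³/s.
V = ΣQ_DR · Δt = 6392 × 5400 s = 3.452 × 10^7 m³.
Over A = 669 km², depth = V / A = 51.6 mm.

d ≈ 51.6 mm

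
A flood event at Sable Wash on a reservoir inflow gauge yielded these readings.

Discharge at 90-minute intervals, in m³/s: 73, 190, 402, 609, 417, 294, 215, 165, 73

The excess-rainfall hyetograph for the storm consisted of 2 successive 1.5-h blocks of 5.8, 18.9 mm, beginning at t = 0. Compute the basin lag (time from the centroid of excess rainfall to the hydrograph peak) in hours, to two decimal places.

t_L ≈ 2.60 h

Centroid of excess rainfall: t_c = Σ P_i·t̄_i / ΣP_i = 1.8978 h (block centres at 0.75, 2.25 h).
Hydrograph peak occurs at t = 4.5 h, so basin lag t_L = 4.5 − 1.8978 = 2.60 h.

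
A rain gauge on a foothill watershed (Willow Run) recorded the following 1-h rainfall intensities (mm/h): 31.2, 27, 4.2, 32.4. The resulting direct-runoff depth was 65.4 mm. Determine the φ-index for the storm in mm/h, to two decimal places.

φ ≈ 8.40 mm/h

Only the 3 blocks with intensity above φ contribute runoff: 31.2, 27, 32.4 mm/h.
Σ(I−φ)·Δt = d  ⇒  (31.2+27+32.4 − 3φ)·1 = 65.4
φ = (90.60 − 65.4/1) / 3 = 8.40 mm/h.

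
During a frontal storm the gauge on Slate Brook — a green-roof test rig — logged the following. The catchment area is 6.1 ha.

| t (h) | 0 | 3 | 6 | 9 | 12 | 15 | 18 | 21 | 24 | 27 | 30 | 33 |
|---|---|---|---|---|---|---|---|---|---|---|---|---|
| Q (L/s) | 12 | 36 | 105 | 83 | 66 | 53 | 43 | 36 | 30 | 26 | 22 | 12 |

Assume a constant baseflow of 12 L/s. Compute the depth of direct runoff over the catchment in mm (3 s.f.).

d ≈ 67.3 mm

Direct runoff: 0.0, 24.0, 93.0, 71.0, 54.0, 41.0, 31.0, 24.0, 18.0, 14.0, 10.0, 0.0 L/s; ΣQ_DR = 380.0 L/s.
V = ΣQ_DR · Δt = 380.0 × 10800 s = 4.104 × 10^6 L.
Over A = 6.1 ha, depth = V / A = 67.3 mm.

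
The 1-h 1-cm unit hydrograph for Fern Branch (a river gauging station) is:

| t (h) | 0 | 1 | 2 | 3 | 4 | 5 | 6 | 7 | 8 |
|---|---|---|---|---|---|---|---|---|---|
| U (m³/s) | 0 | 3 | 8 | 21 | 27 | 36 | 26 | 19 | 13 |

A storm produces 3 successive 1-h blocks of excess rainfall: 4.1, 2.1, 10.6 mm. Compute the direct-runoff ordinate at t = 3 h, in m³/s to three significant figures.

By discrete convolution, Q_j = Σ (P_i / 10 mm) · U_{j−i}.
At t = 3 h (j=3): Q = (4.1/10)·21 + (2.1/10)·8 + (10.6/10)·3 = 13.5 m³/s.

Q ≈ 13.5 m³/s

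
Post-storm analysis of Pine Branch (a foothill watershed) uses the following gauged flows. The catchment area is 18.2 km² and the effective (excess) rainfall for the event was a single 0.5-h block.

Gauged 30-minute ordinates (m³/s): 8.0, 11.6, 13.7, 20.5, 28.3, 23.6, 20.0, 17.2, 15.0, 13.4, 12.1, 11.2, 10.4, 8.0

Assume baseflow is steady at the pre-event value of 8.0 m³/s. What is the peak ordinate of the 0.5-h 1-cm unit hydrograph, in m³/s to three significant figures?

Direct runoff: 0.0, 3.6, 5.7, 12.5, 20.3, 15.6, 12.0, 9.2, 7.0, 5.4, 4.1, 3.2, 2.4, 0.0 m³/s; ΣQ_DR = 101.0 m³/s, peak = 20.3 m³/s.
Runoff depth d = ΣQ_DR·Δt / A = 101.0 × 1800 / (18.2 km²) = 9.989 mm.
The 1-cm UH is the DRH scaled by (10 mm)/d, so U_p = 20.3 × 10/9.989 = 20.3 m³/s.

U_p ≈ 20.3 m³/s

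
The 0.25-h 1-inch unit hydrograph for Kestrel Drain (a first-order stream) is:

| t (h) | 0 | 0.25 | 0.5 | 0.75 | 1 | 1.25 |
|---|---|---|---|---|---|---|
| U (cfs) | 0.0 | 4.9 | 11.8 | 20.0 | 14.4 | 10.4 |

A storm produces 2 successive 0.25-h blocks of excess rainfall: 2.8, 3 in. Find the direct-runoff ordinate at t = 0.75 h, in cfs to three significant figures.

By discrete convolution, Q_j = Σ (P_i / 1 in) · U_{j−i}.
At t = 0.75 h (j=3): Q = (2.8/1)·20.0 + (3/1)·11.8 = 91.4 cfs.

Q ≈ 91.4 cfs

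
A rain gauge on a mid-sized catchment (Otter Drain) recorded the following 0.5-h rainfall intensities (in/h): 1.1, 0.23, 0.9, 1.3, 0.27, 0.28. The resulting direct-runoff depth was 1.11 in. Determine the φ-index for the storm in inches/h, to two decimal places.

Only the 3 blocks with intensity above φ contribute runoff: 1.1, 0.9, 1.3 in/h.
Σ(I−φ)·Δt = d  ⇒  (1.1+0.9+1.3 − 3φ)·0.5 = 1.11
φ = (3.300 − 1.11/0.5) / 3 = 0.36 in/h.

φ ≈ 0.36 in/h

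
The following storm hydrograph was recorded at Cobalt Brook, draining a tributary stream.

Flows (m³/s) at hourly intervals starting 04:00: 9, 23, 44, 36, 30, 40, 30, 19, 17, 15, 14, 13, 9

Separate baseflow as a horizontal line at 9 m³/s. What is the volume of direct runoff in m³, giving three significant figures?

Direct-runoff ordinates (Q − Q_b): 0.0, 14.0, 35.0, 27.0, 21.0, 31.0, 21.0, 10.0, 8.0, 6.0, 5.0, 4.0, 0.0 m³/s.
ΣQ_DR = 182.0 m³/s.
With Δt = 1 h = 3600 s, V = ΣQ_DR · Δt = 182.0 × 3600 = 6.55 × 10^5 m³.

V ≈ 6.55 × 10^5 m³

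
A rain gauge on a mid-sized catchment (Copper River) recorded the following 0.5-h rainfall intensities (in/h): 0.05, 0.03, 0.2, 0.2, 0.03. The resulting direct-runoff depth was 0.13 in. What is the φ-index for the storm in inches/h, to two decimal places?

Only the 2 blocks with intensity above φ contribute runoff: 0.2, 0.2 in/h.
Σ(I−φ)·Δt = d  ⇒  (0.2+0.2 − 2φ)·0.5 = 0.13
φ = (0.4000 − 0.13/0.5) / 2 = 0.07 in/h.

φ ≈ 0.07 in/h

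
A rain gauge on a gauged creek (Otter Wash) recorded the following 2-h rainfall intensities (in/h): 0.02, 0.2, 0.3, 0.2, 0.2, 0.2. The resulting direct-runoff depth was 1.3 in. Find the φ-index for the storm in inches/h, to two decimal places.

φ ≈ 0.09 in/h

Only the 5 blocks with intensity above φ contribute runoff: 0.2, 0.3, 0.2, 0.2, 0.2 in/h.
Σ(I−φ)·Δt = d  ⇒  (0.2+0.3+0.2+0.2+0.2 − 5φ)·2 = 1.3
φ = (1.100 − 1.3/2) / 5 = 0.09 in/h.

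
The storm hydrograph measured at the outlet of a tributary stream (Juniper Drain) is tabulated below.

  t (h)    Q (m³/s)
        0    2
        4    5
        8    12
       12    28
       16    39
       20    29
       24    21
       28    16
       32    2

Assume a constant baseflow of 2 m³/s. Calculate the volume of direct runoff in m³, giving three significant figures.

V ≈ 1.96 × 10^6 m³

Direct-runoff ordinates (Q − Q_b): 0.0, 3.0, 10.0, 26.0, 37.0, 27.0, 19.0, 14.0, 0.0 m³/s.
ΣQ_DR = 136.0 m³/s.
With Δt = 4 h = 14400 s, V = ΣQ_DR · Δt = 136.0 × 14400 = 1.96 × 10^6 m³.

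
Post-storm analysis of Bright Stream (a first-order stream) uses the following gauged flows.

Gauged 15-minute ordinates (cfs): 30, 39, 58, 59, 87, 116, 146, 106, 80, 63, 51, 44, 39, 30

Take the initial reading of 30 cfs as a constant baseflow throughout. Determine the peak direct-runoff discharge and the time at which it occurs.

Q_p = 116.0 cfs at t = 1.5 h

Subtracting baseflow gives direct-runoff ordinates: 0.0, 9.0, 28.0, 29.0, 57.0, 86.0, 116.0, 76.0, 50.0, 33.0, 21.0, 14.0, 9.0, 0.0 cfs.
The maximum is 116.0 cfs, occurring at the reading for t = 1.5 h.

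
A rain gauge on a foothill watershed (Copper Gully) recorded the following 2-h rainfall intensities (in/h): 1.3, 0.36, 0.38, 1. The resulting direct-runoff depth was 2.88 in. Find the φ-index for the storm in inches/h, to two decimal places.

Only the 2 blocks with intensity above φ contribute runoff: 1.3, 1 in/h.
Σ(I−φ)·Δt = d  ⇒  (1.3+1 − 2φ)·2 = 2.88
φ = (2.300 − 2.88/2) / 2 = 0.43 in/h.

φ ≈ 0.43 in/h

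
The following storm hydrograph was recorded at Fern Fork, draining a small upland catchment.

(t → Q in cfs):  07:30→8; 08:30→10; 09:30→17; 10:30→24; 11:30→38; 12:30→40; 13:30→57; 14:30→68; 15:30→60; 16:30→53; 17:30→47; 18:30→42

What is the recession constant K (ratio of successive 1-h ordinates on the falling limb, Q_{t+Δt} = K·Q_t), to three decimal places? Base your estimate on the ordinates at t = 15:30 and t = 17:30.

Using the recession-limb readings at t = 15:30 and t = 17:30: Q falls from 60 to 47 cfs over 2 intervals.
K = (Q₂/Q₁)^(1/2) = (47/60)^(1/2) = 0.885.

K ≈ 0.885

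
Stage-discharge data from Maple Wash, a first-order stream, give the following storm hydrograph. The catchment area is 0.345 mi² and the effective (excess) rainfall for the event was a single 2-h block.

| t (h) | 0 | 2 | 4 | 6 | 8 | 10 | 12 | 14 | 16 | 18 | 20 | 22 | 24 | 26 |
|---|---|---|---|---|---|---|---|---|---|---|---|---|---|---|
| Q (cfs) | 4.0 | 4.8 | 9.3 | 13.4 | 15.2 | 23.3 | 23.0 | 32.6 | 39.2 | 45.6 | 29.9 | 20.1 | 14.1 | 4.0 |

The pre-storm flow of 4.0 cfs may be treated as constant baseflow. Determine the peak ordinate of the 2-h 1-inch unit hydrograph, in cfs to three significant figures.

Direct runoff: 0.0, 0.8, 5.3, 9.4, 11.2, 19.3, 19.0, 28.6, 35.2, 41.6, 25.9, 16.1, 10.1, 0.0 cfs; ΣQ_DR = 222.5 cfs, peak = 41.6 cfs.
Runoff depth d = ΣQ_DR·Δt / A = 222.5 × 7200 / (0.345 mi²) = 1.999 in.
The 1-inch UH is the DRH scaled by (1 in)/d, so U_p = 41.6 × 1/1.999 = 20.8 cfs.

U_p ≈ 20.8 cfs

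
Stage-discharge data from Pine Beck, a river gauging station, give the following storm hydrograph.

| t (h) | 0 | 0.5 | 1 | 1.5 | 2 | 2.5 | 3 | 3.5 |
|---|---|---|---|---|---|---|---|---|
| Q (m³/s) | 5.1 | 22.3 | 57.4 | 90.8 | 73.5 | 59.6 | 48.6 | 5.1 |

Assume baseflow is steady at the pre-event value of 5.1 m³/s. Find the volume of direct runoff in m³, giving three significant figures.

Direct-runoff ordinates (Q − Q_b): 0.0, 17.2, 52.3, 85.7, 68.4, 54.5, 43.5, 0.0 m³/s.
ΣQ_DR = 321.6 m³/s.
With Δt = 0.5 h = 1800 s, V = ΣQ_DR · Δt = 321.6 × 1800 = 5.79 × 10^5 m³.

V ≈ 5.79 × 10^5 m³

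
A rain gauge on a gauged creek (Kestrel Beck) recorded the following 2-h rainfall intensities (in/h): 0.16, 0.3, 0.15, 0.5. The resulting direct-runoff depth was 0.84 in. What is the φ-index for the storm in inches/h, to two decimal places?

Only the 2 blocks with intensity above φ contribute runoff: 0.3, 0.5 in/h.
Σ(I−φ)·Δt = d  ⇒  (0.3+0.5 − 2φ)·2 = 0.84
φ = (0.8000 − 0.84/2) / 2 = 0.19 in/h.

φ ≈ 0.19 in/h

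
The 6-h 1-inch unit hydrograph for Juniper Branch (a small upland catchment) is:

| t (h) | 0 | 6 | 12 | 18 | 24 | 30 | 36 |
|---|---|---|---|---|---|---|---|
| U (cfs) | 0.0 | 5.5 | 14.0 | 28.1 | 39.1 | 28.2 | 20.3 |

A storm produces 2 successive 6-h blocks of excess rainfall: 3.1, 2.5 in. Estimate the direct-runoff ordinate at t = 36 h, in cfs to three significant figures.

Q ≈ 133 cfs

By discrete convolution, Q_j = Σ (P_i / 1 in) · U_{j−i}.
At t = 36 h (j=6): Q = (3.1/1)·20.3 + (2.5/1)·28.2 = 133 cfs.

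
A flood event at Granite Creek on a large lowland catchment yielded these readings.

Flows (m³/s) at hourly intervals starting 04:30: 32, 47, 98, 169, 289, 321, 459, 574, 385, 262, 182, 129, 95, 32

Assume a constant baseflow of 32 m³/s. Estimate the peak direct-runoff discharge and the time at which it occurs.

Q_p = 542.0 m³/s at t = 11:30

Subtracting baseflow gives direct-runoff ordinates: 0.0, 15.0, 66.0, 137.0, 257.0, 289.0, 427.0, 542.0, 353.0, 230.0, 150.0, 97.0, 63.0, 0.0 m³/s.
The maximum is 542.0 m³/s, occurring at the reading for t = 11:30.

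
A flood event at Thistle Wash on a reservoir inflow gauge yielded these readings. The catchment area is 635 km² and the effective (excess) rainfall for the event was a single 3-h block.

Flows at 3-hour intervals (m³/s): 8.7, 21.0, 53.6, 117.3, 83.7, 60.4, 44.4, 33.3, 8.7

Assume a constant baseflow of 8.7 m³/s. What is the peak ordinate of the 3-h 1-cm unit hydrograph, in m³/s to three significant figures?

Direct runoff: 0.0, 12.3, 44.9, 108.6, 75.0, 51.7, 35.7, 24.6, 0.0 m³/s; ΣQ_DR = 352.8 m³/s, peak = 108.6 m³/s.
Runoff depth d = ΣQ_DR·Δt / A = 352.8 × 10800 / (635 km²) = 6.000 mm.
The 1-cm UH is the DRH scaled by (10 mm)/d, so U_p = 108.6 × 10/6.000 = 181 m³/s.

U_p ≈ 181 m³/s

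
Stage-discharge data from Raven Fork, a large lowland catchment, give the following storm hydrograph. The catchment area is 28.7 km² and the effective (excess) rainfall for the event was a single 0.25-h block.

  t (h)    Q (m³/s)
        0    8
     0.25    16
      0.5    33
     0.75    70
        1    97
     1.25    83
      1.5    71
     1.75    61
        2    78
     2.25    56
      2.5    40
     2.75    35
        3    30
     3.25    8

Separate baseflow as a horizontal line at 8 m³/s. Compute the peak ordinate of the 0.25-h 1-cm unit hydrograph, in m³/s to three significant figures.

U_p ≈ 49.4 m³/s

Direct runoff: 0.0, 8.0, 25.0, 62.0, 89.0, 75.0, 63.0, 53.0, 70.0, 48.0, 32.0, 27.0, 22.0, 0.0 m³/s; ΣQ_DR = 574.0 m³/s, peak = 89.0 m³/s.
Runoff depth d = ΣQ_DR·Δt / A = 574.0 × 900 / (28.7 km²) = 18.00 mm.
The 1-cm UH is the DRH scaled by (10 mm)/d, so U_p = 89.0 × 10/18.00 = 49.4 m³/s.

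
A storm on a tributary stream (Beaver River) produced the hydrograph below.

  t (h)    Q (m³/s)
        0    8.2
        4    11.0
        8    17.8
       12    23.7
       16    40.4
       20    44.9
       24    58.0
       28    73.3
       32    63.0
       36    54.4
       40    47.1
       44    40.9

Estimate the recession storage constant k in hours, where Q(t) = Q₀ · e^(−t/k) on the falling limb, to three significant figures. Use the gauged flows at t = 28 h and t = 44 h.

On the falling limb, Q drops from 73.3 to 40.9 m³/s between t = 28 h and t = 44 h (Δt = 16 h).
k = −Δt / ln(Q₂/Q₁) = −16 / ln(40.9/73.3) = 27.4 h.

k ≈ 27.4 h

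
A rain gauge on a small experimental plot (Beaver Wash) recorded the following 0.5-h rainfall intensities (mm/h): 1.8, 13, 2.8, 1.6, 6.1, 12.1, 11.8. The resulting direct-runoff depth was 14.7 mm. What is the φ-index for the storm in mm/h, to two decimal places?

φ ≈ 3.40 mm/h

Only the 4 blocks with intensity above φ contribute runoff: 13, 6.1, 12.1, 11.8 mm/h.
Σ(I−φ)·Δt = d  ⇒  (13+6.1+12.1+11.8 − 4φ)·0.5 = 14.7
φ = (43.00 − 14.7/0.5) / 4 = 3.40 mm/h.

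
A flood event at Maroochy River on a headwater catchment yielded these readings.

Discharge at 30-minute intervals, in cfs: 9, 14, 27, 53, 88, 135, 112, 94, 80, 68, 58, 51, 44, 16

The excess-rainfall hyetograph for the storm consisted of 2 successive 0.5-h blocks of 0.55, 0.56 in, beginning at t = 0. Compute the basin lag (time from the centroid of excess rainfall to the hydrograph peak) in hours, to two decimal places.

Centroid of excess rainfall: t_c = Σ P_i·t̄_i / ΣP_i = 0.5023 h (block centres at 0.25, 0.75 h).
Hydrograph peak occurs at t = 2.5 h, so basin lag t_L = 2.5 − 0.5023 = 2.00 h.

t_L ≈ 2.00 h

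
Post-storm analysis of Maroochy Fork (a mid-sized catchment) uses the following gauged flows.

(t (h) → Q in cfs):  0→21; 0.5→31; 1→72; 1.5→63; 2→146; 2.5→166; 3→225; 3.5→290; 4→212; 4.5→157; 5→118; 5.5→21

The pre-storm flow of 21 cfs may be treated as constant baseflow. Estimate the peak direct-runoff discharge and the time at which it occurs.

Subtracting baseflow gives direct-runoff ordinates: 0.0, 10.0, 51.0, 42.0, 125.0, 145.0, 204.0, 269.0, 191.0, 136.0, 97.0, 0.0 cfs.
The maximum is 269.0 cfs, occurring at the reading for t = 3.5 h.

Q_p = 269.0 cfs at t = 3.5 h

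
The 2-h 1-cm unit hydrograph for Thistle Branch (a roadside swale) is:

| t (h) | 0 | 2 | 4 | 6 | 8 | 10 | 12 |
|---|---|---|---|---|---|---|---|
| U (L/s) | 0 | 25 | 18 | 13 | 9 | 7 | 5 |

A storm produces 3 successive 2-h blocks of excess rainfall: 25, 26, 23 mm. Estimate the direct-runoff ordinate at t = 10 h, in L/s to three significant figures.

By discrete convolution, Q_j = Σ (P_i / 10 mm) · U_{j−i}.
At t = 10 h (j=5): Q = (25/10)·7 + (26/10)·9 + (23/10)·13 = 70.8 L/s.

Q ≈ 70.8 L/s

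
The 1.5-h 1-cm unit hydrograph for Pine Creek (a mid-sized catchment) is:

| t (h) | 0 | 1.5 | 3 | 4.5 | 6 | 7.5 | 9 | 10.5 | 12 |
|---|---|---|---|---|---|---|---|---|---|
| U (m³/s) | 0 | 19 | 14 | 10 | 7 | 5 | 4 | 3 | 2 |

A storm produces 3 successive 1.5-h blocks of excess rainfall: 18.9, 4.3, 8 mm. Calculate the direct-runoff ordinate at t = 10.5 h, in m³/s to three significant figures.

By discrete convolution, Q_j = Σ (P_i / 10 mm) · U_{j−i}.
At t = 10.5 h (j=7): Q = (18.9/10)·3 + (4.3/10)·4 + (8/10)·5 = 11.4 m³/s.

Q ≈ 11.4 m³/s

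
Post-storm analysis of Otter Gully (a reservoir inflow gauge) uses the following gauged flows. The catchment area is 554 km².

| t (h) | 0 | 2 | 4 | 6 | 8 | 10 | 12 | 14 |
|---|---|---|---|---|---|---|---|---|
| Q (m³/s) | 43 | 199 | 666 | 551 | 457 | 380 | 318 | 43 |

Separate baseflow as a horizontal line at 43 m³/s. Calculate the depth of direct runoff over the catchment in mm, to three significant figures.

Direct runoff: 0.0, 156.0, 623.0, 508.0, 414.0, 337.0, 275.0, 0.0 m³/s; ΣQ_DR = 2313 m³/s.
V = ΣQ_DR · Δt = 2313 × 7200 s = 1.665 × 10^7 m³.
Over A = 554 km², depth = V / A = 30.1 mm.

d ≈ 30.1 mm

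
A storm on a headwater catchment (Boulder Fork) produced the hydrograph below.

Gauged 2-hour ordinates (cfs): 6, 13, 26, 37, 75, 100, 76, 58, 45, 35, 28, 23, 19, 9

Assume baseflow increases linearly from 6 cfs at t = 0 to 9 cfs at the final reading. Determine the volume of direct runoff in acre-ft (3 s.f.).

V ≈ 73.6 acre-ft

Direct-runoff ordinates (Q − Q_b): 0.00, 6.77, 19.54, 30.31, 68.08, 92.85, 68.62, 50.38, 37.15, 26.92, 19.69, 14.46, 10.23, 0.00 cfs.
ΣQ_DR = 445.0 cfs.
With Δt = 2 h = 7200 s, V = ΣQ_DR · Δt = 445.0 × 7200 = 3.20 × 10^6 ft³ = 73.6 acre-ft.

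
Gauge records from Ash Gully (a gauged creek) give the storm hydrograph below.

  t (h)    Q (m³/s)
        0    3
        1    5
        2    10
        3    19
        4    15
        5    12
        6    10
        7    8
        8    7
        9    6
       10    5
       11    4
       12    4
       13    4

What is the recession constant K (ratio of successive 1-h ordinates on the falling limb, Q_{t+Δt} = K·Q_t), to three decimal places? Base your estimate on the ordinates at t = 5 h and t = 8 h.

Using the recession-limb readings at t = 5 h and t = 8 h: Q falls from 12 to 7 m³/s over 3 intervals.
K = (Q₂/Q₁)^(1/3) = (7/12)^(1/3) = 0.836.

K ≈ 0.836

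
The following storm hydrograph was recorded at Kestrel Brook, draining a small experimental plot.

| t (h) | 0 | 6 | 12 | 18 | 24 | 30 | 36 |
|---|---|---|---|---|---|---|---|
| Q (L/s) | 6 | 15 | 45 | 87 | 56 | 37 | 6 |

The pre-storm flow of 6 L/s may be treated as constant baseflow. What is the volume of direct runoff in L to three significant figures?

V ≈ 4.54 × 10^6 L

Direct-runoff ordinates (Q − Q_b): 0.0, 9.0, 39.0, 81.0, 50.0, 31.0, 0.0 L/s.
ΣQ_DR = 210.0 L/s.
With Δt = 6 h = 21600 s, V = ΣQ_DR · Δt = 210.0 × 21600 = 4.54 × 10^6 L.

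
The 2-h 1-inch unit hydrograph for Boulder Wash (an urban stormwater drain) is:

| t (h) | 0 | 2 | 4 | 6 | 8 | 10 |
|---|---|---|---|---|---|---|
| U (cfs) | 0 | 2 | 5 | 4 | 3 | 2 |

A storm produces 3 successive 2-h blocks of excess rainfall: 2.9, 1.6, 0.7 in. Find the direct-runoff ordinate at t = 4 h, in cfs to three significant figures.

By discrete convolution, Q_j = Σ (P_i / 1 in) · U_{j−i}.
At t = 4 h (j=2): Q = (2.9/1)·5 + (1.6/1)·2 + (0.7/1)·0 = 17.7 cfs.

Q ≈ 17.7 cfs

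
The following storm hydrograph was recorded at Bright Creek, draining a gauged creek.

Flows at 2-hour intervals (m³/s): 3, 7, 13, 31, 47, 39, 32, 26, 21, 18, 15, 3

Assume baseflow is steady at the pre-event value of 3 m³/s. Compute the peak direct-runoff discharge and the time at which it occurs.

Q_p = 44.0 m³/s at t = 8 h

Subtracting baseflow gives direct-runoff ordinates: 0.0, 4.0, 10.0, 28.0, 44.0, 36.0, 29.0, 23.0, 18.0, 15.0, 12.0, 0.0 m³/s.
The maximum is 44.0 m³/s, occurring at the reading for t = 8 h.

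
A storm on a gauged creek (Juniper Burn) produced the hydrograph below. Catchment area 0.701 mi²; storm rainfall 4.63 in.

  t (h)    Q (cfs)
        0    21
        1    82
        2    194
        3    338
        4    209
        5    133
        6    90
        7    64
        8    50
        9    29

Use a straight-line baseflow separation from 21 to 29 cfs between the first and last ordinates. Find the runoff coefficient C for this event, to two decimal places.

ΣQ_DR = 960.0 cfs; V = ΣQ_DR·Δt = 3.456 × 10^6 ft³.
Runoff depth d = V / A = 2.122 in.
C = d / P = 2.122 / 4.63 = 0.46.

C ≈ 0.46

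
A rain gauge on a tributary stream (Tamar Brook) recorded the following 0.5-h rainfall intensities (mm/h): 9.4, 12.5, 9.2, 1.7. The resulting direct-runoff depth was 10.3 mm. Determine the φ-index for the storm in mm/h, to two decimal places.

Only the 3 blocks with intensity above φ contribute runoff: 9.4, 12.5, 9.2 mm/h.
Σ(I−φ)·Δt = d  ⇒  (9.4+12.5+9.2 − 3φ)·0.5 = 10.3
φ = (31.10 − 10.3/0.5) / 3 = 3.50 mm/h.

φ ≈ 3.50 mm/h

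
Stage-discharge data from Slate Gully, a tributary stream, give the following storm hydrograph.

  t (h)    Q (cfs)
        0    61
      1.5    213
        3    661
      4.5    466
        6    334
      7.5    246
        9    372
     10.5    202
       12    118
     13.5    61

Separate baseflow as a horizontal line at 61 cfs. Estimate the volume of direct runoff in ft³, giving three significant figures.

Direct-runoff ordinates (Q − Q_b): 0.0, 152.0, 600.0, 405.0, 273.0, 185.0, 311.0, 141.0, 57.0, 0.0 cfs.
ΣQ_DR = 2124 cfs.
With Δt = 1.5 h = 5400 s, V = ΣQ_DR · Δt = 2124 × 5400 = 1.15 × 10^7 ft³.

V ≈ 1.15 × 10^7 ft³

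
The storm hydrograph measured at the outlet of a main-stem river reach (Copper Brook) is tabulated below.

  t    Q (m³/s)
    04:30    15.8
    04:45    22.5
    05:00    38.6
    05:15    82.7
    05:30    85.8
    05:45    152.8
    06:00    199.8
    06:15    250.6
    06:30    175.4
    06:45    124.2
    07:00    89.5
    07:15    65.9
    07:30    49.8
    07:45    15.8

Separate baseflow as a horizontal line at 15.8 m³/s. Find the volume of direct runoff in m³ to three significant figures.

Direct-runoff ordinates (Q − Q_b): 0.0, 6.7, 22.8, 66.9, 70.0, 137.0, 184.0, 234.8, 159.6, 108.4, 73.7, 50.1, 34.0, 0.0 m³/s.
ΣQ_DR = 1148 m³/s.
With Δt = 0.25 h = 900 s, V = ΣQ_DR · Δt = 1148 × 900 = 1.03 × 10^6 m³.

V ≈ 1.03 × 10^6 m³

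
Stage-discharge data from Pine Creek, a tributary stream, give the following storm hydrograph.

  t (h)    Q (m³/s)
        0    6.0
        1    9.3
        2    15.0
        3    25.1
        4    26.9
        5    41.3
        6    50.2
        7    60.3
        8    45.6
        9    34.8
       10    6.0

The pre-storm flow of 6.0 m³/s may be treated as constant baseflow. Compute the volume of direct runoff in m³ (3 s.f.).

V ≈ 9.16 × 10^5 m³

Direct-runoff ordinates (Q − Q_b): 0.0, 3.3, 9.0, 19.1, 20.9, 35.3, 44.2, 54.3, 39.6, 28.8, 0.0 m³/s.
ΣQ_DR = 254.5 m³/s.
With Δt = 1 h = 3600 s, V = ΣQ_DR · Δt = 254.5 × 3600 = 9.16 × 10^5 m³.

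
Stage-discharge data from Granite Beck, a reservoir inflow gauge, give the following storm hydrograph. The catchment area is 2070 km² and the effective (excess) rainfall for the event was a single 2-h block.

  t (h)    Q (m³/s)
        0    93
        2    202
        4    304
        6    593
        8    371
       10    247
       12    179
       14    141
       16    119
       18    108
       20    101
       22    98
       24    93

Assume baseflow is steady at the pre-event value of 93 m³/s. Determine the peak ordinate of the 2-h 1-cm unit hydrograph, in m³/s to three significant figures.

U_p ≈ 998 m³/s

Direct runoff: 0.0, 109.0, 211.0, 500.0, 278.0, 154.0, 86.0, 48.0, 26.0, 15.0, 8.0, 5.0, 0.0 m³/s; ΣQ_DR = 1440 m³/s, peak = 500.0 m³/s.
Runoff depth d = ΣQ_DR·Δt / A = 1440 × 7200 / (2070 km²) = 5.009 mm.
The 1-cm UH is the DRH scaled by (10 mm)/d, so U_p = 500.0 × 10/5.009 = 998 m³/s.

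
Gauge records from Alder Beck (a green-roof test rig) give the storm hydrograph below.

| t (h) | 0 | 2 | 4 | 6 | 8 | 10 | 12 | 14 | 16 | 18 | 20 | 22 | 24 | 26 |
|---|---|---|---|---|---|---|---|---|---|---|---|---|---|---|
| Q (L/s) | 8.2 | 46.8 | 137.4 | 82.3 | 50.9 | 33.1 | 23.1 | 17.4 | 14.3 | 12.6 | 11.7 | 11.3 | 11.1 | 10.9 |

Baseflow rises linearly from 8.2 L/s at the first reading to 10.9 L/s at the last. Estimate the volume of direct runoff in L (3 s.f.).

Direct-runoff ordinates (Q − Q_b): 0.00, 38.39, 128.78, 73.48, 41.87, 23.86, 13.65, 7.75, 4.44, 2.53, 1.42, 0.82, 0.41, 0.00 L/s.
ΣQ_DR = 337.4 L/s.
With Δt = 2 h = 7200 s, V = ΣQ_DR · Δt = 337.4 × 7200 = 2.43 × 10^6 L.

V ≈ 2.43 × 10^6 L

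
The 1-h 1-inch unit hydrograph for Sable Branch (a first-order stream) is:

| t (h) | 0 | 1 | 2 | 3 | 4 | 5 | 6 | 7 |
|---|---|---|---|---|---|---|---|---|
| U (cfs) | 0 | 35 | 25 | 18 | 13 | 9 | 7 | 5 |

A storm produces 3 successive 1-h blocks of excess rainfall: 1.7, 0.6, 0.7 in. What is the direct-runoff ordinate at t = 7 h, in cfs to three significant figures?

Q ≈ 19.0 cfs

By discrete convolution, Q_j = Σ (P_i / 1 in) · U_{j−i}.
At t = 7 h (j=7): Q = (1.7/1)·5 + (0.6/1)·7 + (0.7/1)·9 = 19.0 cfs.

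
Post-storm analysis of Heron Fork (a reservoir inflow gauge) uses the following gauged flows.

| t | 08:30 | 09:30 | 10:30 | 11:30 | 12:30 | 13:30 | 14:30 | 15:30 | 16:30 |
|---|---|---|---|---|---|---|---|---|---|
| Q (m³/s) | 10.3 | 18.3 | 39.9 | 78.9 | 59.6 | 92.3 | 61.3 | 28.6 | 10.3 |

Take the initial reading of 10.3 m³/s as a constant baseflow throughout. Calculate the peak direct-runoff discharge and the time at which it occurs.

Subtracting baseflow gives direct-runoff ordinates: 0.0, 8.0, 29.6, 68.6, 49.3, 82.0, 51.0, 18.3, 0.0 m³/s.
The maximum is 82.0 m³/s, occurring at the reading for t = 13:30.

Q_p = 82.0 m³/s at t = 13:30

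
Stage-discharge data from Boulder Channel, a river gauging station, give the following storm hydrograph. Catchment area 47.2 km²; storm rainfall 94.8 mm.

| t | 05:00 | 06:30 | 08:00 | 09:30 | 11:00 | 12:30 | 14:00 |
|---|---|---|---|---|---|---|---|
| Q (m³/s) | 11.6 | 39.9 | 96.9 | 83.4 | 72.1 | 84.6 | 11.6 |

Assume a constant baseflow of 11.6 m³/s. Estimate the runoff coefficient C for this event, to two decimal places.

ΣQ_DR = 318.9 m³/s; V = ΣQ_DR·Δt = 1.722 × 10^6 m³.
Runoff depth d = V / A = 36.48 mm.
C = d / P = 36.48 / 94.8 = 0.38.

C ≈ 0.38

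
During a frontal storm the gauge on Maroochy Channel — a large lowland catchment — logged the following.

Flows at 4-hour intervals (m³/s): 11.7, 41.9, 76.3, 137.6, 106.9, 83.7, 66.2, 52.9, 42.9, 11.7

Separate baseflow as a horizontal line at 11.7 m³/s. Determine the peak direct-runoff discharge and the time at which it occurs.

Subtracting baseflow gives direct-runoff ordinates: 0.0, 30.2, 64.6, 125.9, 95.2, 72.0, 54.5, 41.2, 31.2, 0.0 m³/s.
The maximum is 125.9 m³/s, occurring at the reading for t = 12 h.

Q_p = 125.9 m³/s at t = 12 h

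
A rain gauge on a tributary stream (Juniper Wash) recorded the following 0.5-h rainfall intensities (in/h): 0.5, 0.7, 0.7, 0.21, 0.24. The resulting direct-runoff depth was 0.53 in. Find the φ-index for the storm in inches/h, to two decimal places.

φ ≈ 0.28 in/h

Only the 3 blocks with intensity above φ contribute runoff: 0.5, 0.7, 0.7 in/h.
Σ(I−φ)·Δt = d  ⇒  (0.5+0.7+0.7 − 3φ)·0.5 = 0.53
φ = (1.900 − 0.53/0.5) / 3 = 0.28 in/h.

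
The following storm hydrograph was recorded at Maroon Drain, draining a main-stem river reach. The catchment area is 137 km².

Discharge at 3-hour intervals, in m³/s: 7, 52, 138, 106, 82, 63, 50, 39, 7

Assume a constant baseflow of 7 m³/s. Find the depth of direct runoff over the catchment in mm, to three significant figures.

d ≈ 37.9 mm

Direct runoff: 0.0, 45.0, 131.0, 99.0, 75.0, 56.0, 43.0, 32.0, 0.0 m³/s; ΣQ_DR = 481.0 m³/s.
V = ΣQ_DR · Δt = 481.0 × 10800 s = 5.195 × 10^6 m³.
Over A = 137 km², depth = V / A = 37.9 mm.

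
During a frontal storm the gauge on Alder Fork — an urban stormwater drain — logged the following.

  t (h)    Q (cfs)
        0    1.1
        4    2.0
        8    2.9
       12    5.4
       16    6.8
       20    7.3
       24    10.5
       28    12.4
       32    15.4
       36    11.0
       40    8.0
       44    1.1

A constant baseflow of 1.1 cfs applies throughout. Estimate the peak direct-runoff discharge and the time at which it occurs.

Q_p = 14.3 cfs at t = 32 h

Subtracting baseflow gives direct-runoff ordinates: 0.0, 0.9, 1.8, 4.3, 5.7, 6.2, 9.4, 11.3, 14.3, 9.9, 6.9, 0.0 cfs.
The maximum is 14.3 cfs, occurring at the reading for t = 32 h.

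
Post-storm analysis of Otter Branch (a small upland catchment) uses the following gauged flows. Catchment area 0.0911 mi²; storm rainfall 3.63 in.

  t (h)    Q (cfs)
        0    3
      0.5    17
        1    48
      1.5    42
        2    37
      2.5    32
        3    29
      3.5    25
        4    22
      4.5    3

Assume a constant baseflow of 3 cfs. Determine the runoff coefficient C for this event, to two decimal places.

ΣQ_DR = 228.0 cfs; V = ΣQ_DR·Δt = 4.104 × 10^5 ft³.
Runoff depth d = V / A = 1.939 in.
C = d / P = 1.939 / 3.63 = 0.53.

C ≈ 0.53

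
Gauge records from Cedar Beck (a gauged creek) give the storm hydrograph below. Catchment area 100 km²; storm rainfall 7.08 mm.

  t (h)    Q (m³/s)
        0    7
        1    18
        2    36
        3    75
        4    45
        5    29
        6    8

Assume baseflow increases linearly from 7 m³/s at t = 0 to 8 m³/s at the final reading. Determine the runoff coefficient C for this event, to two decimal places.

C ≈ 0.84

ΣQ_DR = 165.5 m³/s; V = ΣQ_DR·Δt = 5.958 × 10^5 m³.
Runoff depth d = V / A = 5.958 mm.
C = d / P = 5.958 / 7.08 = 0.84.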